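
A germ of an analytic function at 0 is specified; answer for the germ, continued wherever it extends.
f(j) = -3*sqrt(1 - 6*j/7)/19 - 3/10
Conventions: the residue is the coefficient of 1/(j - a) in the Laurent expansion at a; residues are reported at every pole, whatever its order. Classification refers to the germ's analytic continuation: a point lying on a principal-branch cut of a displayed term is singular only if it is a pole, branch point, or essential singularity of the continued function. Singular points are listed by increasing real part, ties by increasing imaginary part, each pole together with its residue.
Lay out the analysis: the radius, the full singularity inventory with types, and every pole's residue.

Branch term (-3/19)*sqrt(1 - j/(7/6)): its argument vanishes at j = 7/6, a square-root branch point, modulus 7/6.
The radius of convergence is the smallest modulus among the singular points: 7/6.

Radius of convergence at 0: 7/6.
At 7/6: an algebraic (square-root) branch point.


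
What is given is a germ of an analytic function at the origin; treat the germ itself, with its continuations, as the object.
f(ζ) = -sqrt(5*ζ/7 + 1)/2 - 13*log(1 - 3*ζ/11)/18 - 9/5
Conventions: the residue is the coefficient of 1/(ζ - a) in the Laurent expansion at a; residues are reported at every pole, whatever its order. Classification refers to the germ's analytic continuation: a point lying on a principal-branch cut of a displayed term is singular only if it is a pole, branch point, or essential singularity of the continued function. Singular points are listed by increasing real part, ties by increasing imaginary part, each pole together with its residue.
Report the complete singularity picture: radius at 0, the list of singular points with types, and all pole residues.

Branch term (-1/2)*sqrt(1 - ζ/(-7/5)): its argument vanishes at ζ = -7/5, a square-root branch point, modulus 7/5.
Branch term (-13/18)*log(1 - ζ/(11/3)): its argument vanishes at ζ = 11/3, a logarithmic branch point, modulus 11/3.
The radius of convergence is the smallest modulus among the singular points: 7/5.
List the singular points by increasing real part (a conjugate pair: the negative imaginary part first).

Radius of convergence at 0: 7/5.
At -7/5: an algebraic (square-root) branch point.
At 11/3: a logarithmic branch point.


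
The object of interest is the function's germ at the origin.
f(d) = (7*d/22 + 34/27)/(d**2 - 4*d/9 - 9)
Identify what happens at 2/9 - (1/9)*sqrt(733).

The denominator factor d**2 - 4*d/9 - 9 vanishes at 2/9 - (1/9)*sqrt(733) and appears to the power 1; the numerator there equals 395/297 - (7/198)*sqrt(733), nonzero, and no other factor vanishes.
Hence a pole whose order is the multiplicity, 1.

The point is a pole of order 1.


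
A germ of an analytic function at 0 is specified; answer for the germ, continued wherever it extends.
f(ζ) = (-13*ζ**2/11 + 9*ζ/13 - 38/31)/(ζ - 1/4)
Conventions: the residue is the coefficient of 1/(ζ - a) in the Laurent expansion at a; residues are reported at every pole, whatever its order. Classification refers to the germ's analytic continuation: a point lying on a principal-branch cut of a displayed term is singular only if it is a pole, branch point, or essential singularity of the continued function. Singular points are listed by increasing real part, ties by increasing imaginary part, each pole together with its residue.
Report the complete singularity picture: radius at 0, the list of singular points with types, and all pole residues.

Radius of convergence at 0: 1/4.
At 1/4: a pole of order 1; residue -79907/70928.

Denominator factor (ζ - 1/4): pole of order 1 at 1/4, modulus 1/4.
The radius of convergence is the smallest modulus among the singular points: 1/4.
At the order-1 pole 1/4 set g(ζ) = (ζ - (1/4))*f(ζ) = -13*ζ**2/11 + 9*ζ/13 - 38/31.
Simple pole: residue = g(a) at a = 1/4, which is -79907/70928.


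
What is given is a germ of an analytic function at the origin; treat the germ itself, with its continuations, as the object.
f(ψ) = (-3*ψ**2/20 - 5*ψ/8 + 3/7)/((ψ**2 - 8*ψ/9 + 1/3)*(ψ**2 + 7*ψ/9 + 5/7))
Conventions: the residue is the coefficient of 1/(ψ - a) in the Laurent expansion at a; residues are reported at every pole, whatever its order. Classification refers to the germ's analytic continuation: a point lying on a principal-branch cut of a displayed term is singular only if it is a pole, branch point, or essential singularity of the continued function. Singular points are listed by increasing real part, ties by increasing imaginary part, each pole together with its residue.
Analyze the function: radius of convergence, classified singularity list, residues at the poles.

Denominator factor (ψ**2 - 8*ψ/9 + 1/3): discriminant -44/81, complex-conjugate roots (4/9) + ((1/9)*sqrt(11))*i and (4/9) - ((1/9)*sqrt(11))*i; poles of order 1, moduli (1/3)*sqrt(3) and (1/3)*sqrt(3).
Denominator factor (ψ**2 + 7*ψ/9 + 5/7): discriminant -1277/567, complex-conjugate roots (-7/18) + ((1/126)*sqrt(8939))*i and (-7/18) - ((1/126)*sqrt(8939))*i; poles of order 1, moduli (1/7)*sqrt(35) and (1/7)*sqrt(35).
The radius of convergence is the smallest modulus among the singular points: (1/3)*sqrt(3).
The factor ψ**2 + 7*ψ/9 + 5/7 splits as (ψ - a)(ψ - a') with a = (-7/18) - ((1/126)*sqrt(8939))*i, a' = (-7/18) + ((1/126)*sqrt(8939))*i. At the order-1 pole a set g(ψ) = (ψ - a)*f(ψ) = [(-3*ψ**2/20 - 5*ψ/8 + 3/7)/(ψ**2 - 8*ψ/9 + 1/3)] / (ψ - a').
Simple pole: residue = g(a) at a = (-7/18) - ((1/126)*sqrt(8939))*i, which is (86247/259640) + ((240399/82890070)*sqrt(8939))*i.
The factor ψ**2 + 7*ψ/9 + 5/7 splits as (ψ - a)(ψ - a') with a = (-7/18) + ((1/126)*sqrt(8939))*i, a' = (-7/18) - ((1/126)*sqrt(8939))*i. At the order-1 pole a set g(ψ) = (ψ - a)*f(ψ) = [(-3*ψ**2/20 - 5*ψ/8 + 3/7)/(ψ**2 - 8*ψ/9 + 1/3)] / (ψ - a').
Simple pole: residue = g(a) at a = (-7/18) + ((1/126)*sqrt(8939))*i, which is (86247/259640) - ((240399/82890070)*sqrt(8939))*i.
The factor ψ**2 - 8*ψ/9 + 1/3 splits as (ψ - a)(ψ - a') with a = (4/9) - ((1/9)*sqrt(11))*i, a' = (4/9) + ((1/9)*sqrt(11))*i. At the order-1 pole a set g(ψ) = (ψ - a)*f(ψ) = [(-3*ψ**2/20 - 5*ψ/8 + 3/7)/(ψ**2 + 7*ψ/9 + 5/7)] / (ψ - a').
Simple pole: residue = g(a) at a = (4/9) - ((1/9)*sqrt(11))*i, which is (-86247/259640) - ((3681/1142416)*sqrt(11))*i.
The factor ψ**2 - 8*ψ/9 + 1/3 splits as (ψ - a)(ψ - a') with a = (4/9) + ((1/9)*sqrt(11))*i, a' = (4/9) - ((1/9)*sqrt(11))*i. At the order-1 pole a set g(ψ) = (ψ - a)*f(ψ) = [(-3*ψ**2/20 - 5*ψ/8 + 3/7)/(ψ**2 + 7*ψ/9 + 5/7)] / (ψ - a').
Simple pole: residue = g(a) at a = (4/9) + ((1/9)*sqrt(11))*i, which is (-86247/259640) + ((3681/1142416)*sqrt(11))*i.
List the singular points by increasing real part (a conjugate pair: the negative imaginary part first).

Radius of convergence at 0: (1/3)*sqrt(3).
At (-7/18) - ((1/126)*sqrt(8939))*i: a pole of order 1; residue (86247/259640) + ((240399/82890070)*sqrt(8939))*i.
At (-7/18) + ((1/126)*sqrt(8939))*i: a pole of order 1; residue (86247/259640) - ((240399/82890070)*sqrt(8939))*i.
At (4/9) - ((1/9)*sqrt(11))*i: a pole of order 1; residue (-86247/259640) - ((3681/1142416)*sqrt(11))*i.
At (4/9) + ((1/9)*sqrt(11))*i: a pole of order 1; residue (-86247/259640) + ((3681/1142416)*sqrt(11))*i.


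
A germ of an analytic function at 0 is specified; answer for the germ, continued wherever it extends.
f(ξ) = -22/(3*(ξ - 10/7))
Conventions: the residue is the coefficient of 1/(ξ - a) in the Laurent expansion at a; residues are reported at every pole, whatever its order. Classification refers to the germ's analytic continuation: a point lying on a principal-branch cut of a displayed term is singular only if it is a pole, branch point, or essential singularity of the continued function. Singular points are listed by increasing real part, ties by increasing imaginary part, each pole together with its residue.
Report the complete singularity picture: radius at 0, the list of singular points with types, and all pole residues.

Radius of convergence at 0: 10/7.
At 10/7: a pole of order 1; residue -22/3.

Denominator factor (ξ - 10/7): pole of order 1 at 10/7, modulus 10/7.
The radius of convergence is the smallest modulus among the singular points: 10/7.
At the order-1 pole 10/7 set g(ξ) = (ξ - (10/7))*f(ξ) = -22/3.
Simple pole: residue = g(a) at a = 10/7, which is -22/3.


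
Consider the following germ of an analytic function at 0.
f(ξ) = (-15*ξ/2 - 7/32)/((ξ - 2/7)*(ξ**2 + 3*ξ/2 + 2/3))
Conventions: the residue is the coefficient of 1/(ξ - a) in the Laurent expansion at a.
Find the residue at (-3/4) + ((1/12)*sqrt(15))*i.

The residue is (11109/11072) + ((120057/55360)*sqrt(15))*i.

The factor ξ**2 + 3*ξ/2 + 2/3 splits as (ξ - a)(ξ - a') with a = (-3/4) + ((1/12)*sqrt(15))*i, a' = (-3/4) - ((1/12)*sqrt(15))*i. At the order-1 pole a set g(ξ) = (ξ - a)*f(ξ) = [(-15*ξ/2 - 7/32)/(ξ - 2/7)] / (ξ - a').
Simple pole: residue = g(a) at a = (-3/4) + ((1/12)*sqrt(15))*i, which is (11109/11072) + ((120057/55360)*sqrt(15))*i.


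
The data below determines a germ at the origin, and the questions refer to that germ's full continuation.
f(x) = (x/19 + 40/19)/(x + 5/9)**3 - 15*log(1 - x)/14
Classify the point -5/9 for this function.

The point is a pole of order 3.

The denominator factor x + 5/9 vanishes at -5/9 and appears to the power 3; the numerator there equals 355/171, nonzero, and no other factor vanishes.
The branch terms are analytic at this point.
Hence a pole whose order is the multiplicity, 3.


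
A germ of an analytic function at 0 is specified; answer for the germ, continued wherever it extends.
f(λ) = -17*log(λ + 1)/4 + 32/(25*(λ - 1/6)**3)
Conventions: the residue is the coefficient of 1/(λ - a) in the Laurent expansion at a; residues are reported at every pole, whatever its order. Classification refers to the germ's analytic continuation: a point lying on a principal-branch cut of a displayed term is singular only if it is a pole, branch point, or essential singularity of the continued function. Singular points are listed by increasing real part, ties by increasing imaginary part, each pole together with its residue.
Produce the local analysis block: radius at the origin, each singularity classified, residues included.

Denominator factor (λ - 1/6)^3: pole of order 3 at 1/6, modulus 1/6.
Branch term (-17/4)*log(1 - λ/(-1)): its argument vanishes at λ = -1, a logarithmic branch point, modulus 1.
The radius of convergence is the smallest modulus among the singular points: 1/6.
The branch term is analytic at 1/6 and contributes nothing to the residue; only the rational part matters.
At the order-3 pole 1/6 set g(λ) = (λ - (1/6))^3*(rational part) = 32/25.
Order-3 pole: residue = g''(a)/2; g''(1/6) = 0, so the residue is 0.
List the singular points by increasing real part (a conjugate pair: the negative imaginary part first).

Radius of convergence at 0: 1/6.
At -1: a logarithmic branch point.
At 1/6: a pole of order 3; residue 0.


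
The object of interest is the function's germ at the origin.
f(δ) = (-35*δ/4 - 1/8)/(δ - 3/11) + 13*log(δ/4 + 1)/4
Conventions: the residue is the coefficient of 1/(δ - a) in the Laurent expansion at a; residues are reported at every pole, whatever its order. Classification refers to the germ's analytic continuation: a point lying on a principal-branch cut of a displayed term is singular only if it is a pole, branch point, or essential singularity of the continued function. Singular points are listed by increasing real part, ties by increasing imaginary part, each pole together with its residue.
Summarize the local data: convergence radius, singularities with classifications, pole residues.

Radius of convergence at 0: 3/11.
At -4: a logarithmic branch point.
At 3/11: a pole of order 1; residue -221/88.

Denominator factor (δ - 3/11): pole of order 1 at 3/11, modulus 3/11.
Branch term (13/4)*log(1 - δ/(-4)): its argument vanishes at δ = -4, a logarithmic branch point, modulus 4.
The radius of convergence is the smallest modulus among the singular points: 3/11.
The branch term is analytic at 3/11 and contributes nothing to the residue; only the rational part matters.
At the order-1 pole 3/11 set g(δ) = (δ - (3/11))*(rational part) = -35*δ/4 - 1/8.
Simple pole: residue = g(a) at a = 3/11, which is -221/88.
List the singular points by increasing real part (a conjugate pair: the negative imaginary part first).


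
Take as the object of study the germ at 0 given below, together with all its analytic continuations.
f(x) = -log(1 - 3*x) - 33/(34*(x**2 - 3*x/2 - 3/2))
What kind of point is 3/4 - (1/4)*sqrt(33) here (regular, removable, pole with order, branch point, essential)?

The denominator factor x**2 - 3*x/2 - 3/2 vanishes at 3/4 - (1/4)*sqrt(33) and appears to the power 1; the numerator there equals -33/34, nonzero, and no other factor vanishes.
The branch terms are analytic at this point.
Hence a pole whose order is the multiplicity, 1.

The point is a pole of order 1.


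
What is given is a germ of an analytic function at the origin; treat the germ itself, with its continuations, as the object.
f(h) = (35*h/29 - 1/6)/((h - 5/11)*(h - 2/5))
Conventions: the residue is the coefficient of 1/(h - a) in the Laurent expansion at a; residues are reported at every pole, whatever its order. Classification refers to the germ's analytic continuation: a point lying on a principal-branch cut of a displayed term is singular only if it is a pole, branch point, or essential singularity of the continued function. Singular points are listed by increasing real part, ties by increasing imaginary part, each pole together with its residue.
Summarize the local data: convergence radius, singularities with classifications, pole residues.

Radius of convergence at 0: 2/5.
At 2/5: a pole of order 1; residue -3025/522.
At 5/11: a pole of order 1; residue 3655/522.

Denominator factor (h - 2/5): pole of order 1 at 2/5, modulus 2/5.
Denominator factor (h - 5/11): pole of order 1 at 5/11, modulus 5/11.
The radius of convergence is the smallest modulus among the singular points: 2/5.
At the order-1 pole 2/5 set g(h) = (h - (2/5))*f(h) = (35*h/29 - 1/6)/(h - 5/11).
Simple pole: residue = g(a) at a = 2/5, which is -3025/522.
At the order-1 pole 5/11 set g(h) = (h - (5/11))*f(h) = (35*h/29 - 1/6)/(h - 2/5).
Simple pole: residue = g(a) at a = 5/11, which is 3655/522.
List the singular points by increasing real part (a conjugate pair: the negative imaginary part first).


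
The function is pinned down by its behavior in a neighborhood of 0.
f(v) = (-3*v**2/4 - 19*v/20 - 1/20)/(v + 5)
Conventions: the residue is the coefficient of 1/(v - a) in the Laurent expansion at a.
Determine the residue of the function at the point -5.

The residue is -281/20.

At the order-1 pole -5 set g(v) = (v - (-5))*f(v) = -3*v**2/4 - 19*v/20 - 1/20.
Simple pole: residue = g(a) at a = -5, which is -281/20.


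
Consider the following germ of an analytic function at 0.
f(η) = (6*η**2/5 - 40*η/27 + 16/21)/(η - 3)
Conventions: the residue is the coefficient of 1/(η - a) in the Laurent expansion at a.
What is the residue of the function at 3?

The residue is 2242/315.

At the order-1 pole 3 set g(η) = (η - (3))*f(η) = 6*η**2/5 - 40*η/27 + 16/21.
Simple pole: residue = g(a) at a = 3, which is 2242/315.


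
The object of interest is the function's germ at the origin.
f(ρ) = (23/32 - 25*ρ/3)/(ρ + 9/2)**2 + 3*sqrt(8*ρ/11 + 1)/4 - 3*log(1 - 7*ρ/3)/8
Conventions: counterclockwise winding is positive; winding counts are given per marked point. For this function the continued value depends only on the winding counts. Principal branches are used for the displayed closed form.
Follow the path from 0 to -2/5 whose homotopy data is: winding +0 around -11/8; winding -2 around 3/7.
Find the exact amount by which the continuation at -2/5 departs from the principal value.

Continued minus principal equals (3/2)*pi*i.

The rational part is single-valued and drops out of the difference; each branch term changes only by its own monodromy.
(3/4)*sqrt(1 - ρ/(-11/8)): winding +0 is even, the square root returns to the same sheet, contribution 0.
(-3/8)*log(1 - ρ/(3/7)): each positive loop around 3/7 adds 2*pi*i to the log, so winding -2 contributes (-3/8)*(-2)*2*pi*i = (3/2)*pi*i.
Summing the contributions at ρ = -2/5 gives (3/2)*pi*i.


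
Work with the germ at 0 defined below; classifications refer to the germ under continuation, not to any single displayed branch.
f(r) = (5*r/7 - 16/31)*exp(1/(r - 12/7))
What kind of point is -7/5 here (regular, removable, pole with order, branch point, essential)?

There is no denominator, hence no pole anywhere.
The essential point of exp(1/(r - (12/7))) is 12/7, not -7/5.
So the germ continues analytically to -7/5.

The point is a regular point.


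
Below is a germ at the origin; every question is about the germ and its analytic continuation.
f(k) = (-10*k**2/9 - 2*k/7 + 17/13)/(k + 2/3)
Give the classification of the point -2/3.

The point is a pole of order 1.

The denominator factor k + 2/3 vanishes at -2/3 and appears to the power 1; the numerator there equals 7403/7371, nonzero, and no other factor vanishes.
Hence a pole whose order is the multiplicity, 1.


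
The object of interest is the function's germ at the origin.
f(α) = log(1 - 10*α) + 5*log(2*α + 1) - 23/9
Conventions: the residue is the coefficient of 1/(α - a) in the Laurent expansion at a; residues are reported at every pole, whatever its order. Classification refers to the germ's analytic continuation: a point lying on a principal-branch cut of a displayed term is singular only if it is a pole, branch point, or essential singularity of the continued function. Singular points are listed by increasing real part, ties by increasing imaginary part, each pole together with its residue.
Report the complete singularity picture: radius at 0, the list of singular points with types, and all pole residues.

Radius of convergence at 0: 1/10.
At -1/2: a logarithmic branch point.
At 1/10: a logarithmic branch point.

Branch term (5)*log(1 - α/(-1/2)): its argument vanishes at α = -1/2, a logarithmic branch point, modulus 1/2.
Branch term (1)*log(1 - α/(1/10)): its argument vanishes at α = 1/10, a logarithmic branch point, modulus 1/10.
The radius of convergence is the smallest modulus among the singular points: 1/10.
List the singular points by increasing real part (a conjugate pair: the negative imaginary part first).


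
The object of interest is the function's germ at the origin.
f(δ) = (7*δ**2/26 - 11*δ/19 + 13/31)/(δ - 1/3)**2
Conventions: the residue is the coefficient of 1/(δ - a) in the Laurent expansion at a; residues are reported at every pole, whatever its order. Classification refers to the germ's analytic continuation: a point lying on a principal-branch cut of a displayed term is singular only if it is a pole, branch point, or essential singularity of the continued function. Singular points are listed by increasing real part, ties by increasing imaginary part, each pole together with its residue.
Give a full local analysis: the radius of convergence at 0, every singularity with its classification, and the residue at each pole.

Denominator factor (δ - 1/3)^2: pole of order 2 at 1/3, modulus 1/3.
The radius of convergence is the smallest modulus among the singular points: 1/3.
At the order-2 pole 1/3 set g(δ) = (δ - (1/3))^2*f(δ) = 7*δ**2/26 - 11*δ/19 + 13/31.
Order-2 pole: residue = g'(a); g'(1/3) = -296/741, so the residue is -296/741.

Radius of convergence at 0: 1/3.
At 1/3: a pole of order 2; residue -296/741.


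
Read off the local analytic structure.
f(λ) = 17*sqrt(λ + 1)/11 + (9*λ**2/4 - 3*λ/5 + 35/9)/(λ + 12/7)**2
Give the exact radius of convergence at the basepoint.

The radius of convergence is 1.

Denominator factor (λ + 12/7)^2: pole of order 2 at -12/7, modulus 12/7.
Branch term (17/11)*sqrt(1 - λ/(-1)): its argument vanishes at λ = -1, a square-root branch point, modulus 1.
The radius of convergence is the smallest modulus among the singular points: 1.


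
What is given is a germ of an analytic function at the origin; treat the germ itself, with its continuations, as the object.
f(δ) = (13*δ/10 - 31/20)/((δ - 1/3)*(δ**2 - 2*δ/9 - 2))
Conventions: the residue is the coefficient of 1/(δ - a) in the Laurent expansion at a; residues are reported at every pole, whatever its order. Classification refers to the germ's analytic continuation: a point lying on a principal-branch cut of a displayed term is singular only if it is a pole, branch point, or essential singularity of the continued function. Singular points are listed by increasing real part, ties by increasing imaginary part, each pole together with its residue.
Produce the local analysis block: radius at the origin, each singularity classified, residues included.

Radius of convergence at 0: 1/3.
At 1/9 - (1/9)*sqrt(163): a pole of order 1; residue -603/2120 - (2799/86390)*sqrt(163).
At 1/3: a pole of order 1; residue 603/1060.
At 1/9 + (1/9)*sqrt(163): a pole of order 1; residue -603/2120 + (2799/86390)*sqrt(163).

Denominator factor (δ**2 - 2*δ/9 - 2): discriminant 652/81, real irrational roots 1/9 + (1/9)*sqrt(163) and 1/9 - (1/9)*sqrt(163); poles of order 1, moduli 1/9 + (1/9)*sqrt(163) and -1/9 + (1/9)*sqrt(163).
Denominator factor (δ - 1/3): pole of order 1 at 1/3, modulus 1/3.
The radius of convergence is the smallest modulus among the singular points: 1/3.
The factor δ**2 - 2*δ/9 - 2 splits as (δ - a)(δ - a') with a = 1/9 - (1/9)*sqrt(163), a' = 1/9 + (1/9)*sqrt(163). At the order-1 pole a set g(δ) = (δ - a)*f(δ) = [(13*δ/10 - 31/20)/(δ - 1/3)] / (δ - a').
Simple pole: residue = g(a) at a = 1/9 - (1/9)*sqrt(163), which is -603/2120 - (2799/86390)*sqrt(163).
At the order-1 pole 1/3 set g(δ) = (δ - (1/3))*f(δ) = (13*δ/10 - 31/20)/(δ**2 - 2*δ/9 - 2).
Simple pole: residue = g(a) at a = 1/3, which is 603/1060.
The factor δ**2 - 2*δ/9 - 2 splits as (δ - a)(δ - a') with a = 1/9 + (1/9)*sqrt(163), a' = 1/9 - (1/9)*sqrt(163). At the order-1 pole a set g(δ) = (δ - a)*f(δ) = [(13*δ/10 - 31/20)/(δ - 1/3)] / (δ - a').
Simple pole: residue = g(a) at a = 1/9 + (1/9)*sqrt(163), which is -603/2120 + (2799/86390)*sqrt(163).
List the singular points by increasing real part (a conjugate pair: the negative imaginary part first).


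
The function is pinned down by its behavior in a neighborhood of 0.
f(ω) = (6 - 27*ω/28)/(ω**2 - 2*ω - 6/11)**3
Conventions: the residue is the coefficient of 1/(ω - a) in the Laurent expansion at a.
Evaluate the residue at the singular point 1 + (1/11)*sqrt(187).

The residue is (51183/2201024)*sqrt(187).

The factor ω**2 - 2*ω - 6/11 splits as (ω - a)(ω - a') with a = 1 + (1/11)*sqrt(187), a' = 1 - (1/11)*sqrt(187). At the order-3 pole a set g(ω) = (ω - a)^3*f(ω) = [6 - 27*ω/28] / (ω - a')^3.
Order-3 pole: residue = g''(a)/2; g''(1 + (1/11)*sqrt(187)) = (51183/1100512)*sqrt(187), so the residue is (51183/2201024)*sqrt(187).


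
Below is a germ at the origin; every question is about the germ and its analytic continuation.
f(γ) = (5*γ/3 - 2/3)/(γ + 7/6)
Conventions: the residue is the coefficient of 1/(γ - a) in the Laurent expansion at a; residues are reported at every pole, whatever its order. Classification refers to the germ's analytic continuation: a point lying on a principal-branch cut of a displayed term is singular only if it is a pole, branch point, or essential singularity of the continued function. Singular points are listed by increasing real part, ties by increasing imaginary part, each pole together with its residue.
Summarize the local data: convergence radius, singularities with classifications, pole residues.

Denominator factor (γ + 7/6): pole of order 1 at -7/6, modulus 7/6.
The radius of convergence is the smallest modulus among the singular points: 7/6.
At the order-1 pole -7/6 set g(γ) = (γ - (-7/6))*f(γ) = 5*γ/3 - 2/3.
Simple pole: residue = g(a) at a = -7/6, which is -47/18.

Radius of convergence at 0: 7/6.
At -7/6: a pole of order 1; residue -47/18.


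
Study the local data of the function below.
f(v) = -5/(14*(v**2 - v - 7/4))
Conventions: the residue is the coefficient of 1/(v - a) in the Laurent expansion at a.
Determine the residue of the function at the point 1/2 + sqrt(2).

The factor v**2 - v - 7/4 splits as (v - a)(v - a') with a = 1/2 + sqrt(2), a' = 1/2 - sqrt(2). At the order-1 pole a set g(v) = (v - a)*f(v) = [-5/14] / (v - a').
Simple pole: residue = g(a) at a = 1/2 + sqrt(2), which is -(5/56)*sqrt(2).

The residue is -(5/56)*sqrt(2).


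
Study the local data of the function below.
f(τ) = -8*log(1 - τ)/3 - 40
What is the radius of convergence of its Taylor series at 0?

Branch term (-8/3)*log(1 - τ/(1)): its argument vanishes at τ = 1, a logarithmic branch point, modulus 1.
The radius of convergence is the smallest modulus among the singular points: 1.

The radius of convergence is 1.


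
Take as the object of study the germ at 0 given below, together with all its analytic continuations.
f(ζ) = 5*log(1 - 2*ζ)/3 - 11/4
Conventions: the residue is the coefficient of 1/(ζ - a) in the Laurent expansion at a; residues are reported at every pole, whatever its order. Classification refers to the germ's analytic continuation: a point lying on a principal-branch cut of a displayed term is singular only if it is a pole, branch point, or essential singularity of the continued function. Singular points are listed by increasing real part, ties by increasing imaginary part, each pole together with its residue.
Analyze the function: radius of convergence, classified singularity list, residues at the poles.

Radius of convergence at 0: 1/2.
At 1/2: a logarithmic branch point.

Branch term (5/3)*log(1 - ζ/(1/2)): its argument vanishes at ζ = 1/2, a logarithmic branch point, modulus 1/2.
The radius of convergence is the smallest modulus among the singular points: 1/2.


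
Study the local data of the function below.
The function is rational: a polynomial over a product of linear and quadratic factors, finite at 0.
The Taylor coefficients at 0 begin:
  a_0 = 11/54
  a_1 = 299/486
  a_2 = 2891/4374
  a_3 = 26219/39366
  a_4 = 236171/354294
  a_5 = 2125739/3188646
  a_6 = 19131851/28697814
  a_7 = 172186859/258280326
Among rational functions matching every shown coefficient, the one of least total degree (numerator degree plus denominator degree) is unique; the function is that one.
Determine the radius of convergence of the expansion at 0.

No rational of total degree below 3 reproduces all 8 coefficients; solving the [1/2] Pade equations on them gives f(u) = (7*u/2 + 11/6)/((u - 9)*(u - 1)), whose expansion matches every shown term.
Denominator factor (u - 1): pole of order 1 at 1, modulus 1.
Denominator factor (u - 9): pole of order 1 at 9, modulus 9.
The radius of convergence is the smallest modulus among the singular points: 1.

The radius of convergence is 1.


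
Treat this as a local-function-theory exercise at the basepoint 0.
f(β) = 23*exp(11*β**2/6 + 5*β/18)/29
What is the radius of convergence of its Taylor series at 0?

The factor exp(11*β**2/6 + 5*β/18) is entire and contributes no finite singular point.
The polynomial part has no poles.
No finite singular points: the Taylor series at 0 converges everywhere.

The radius of convergence is infinite.


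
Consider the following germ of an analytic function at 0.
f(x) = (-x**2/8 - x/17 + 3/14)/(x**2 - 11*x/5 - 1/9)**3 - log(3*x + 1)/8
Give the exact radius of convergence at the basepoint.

The radius of convergence is -11/10 + (1/30)*sqrt(1189).

Denominator factor (x**2 - 11*x/5 - 1/9)^3: discriminant 1189/225, real irrational roots 11/10 + (1/30)*sqrt(1189) and 11/10 - (1/30)*sqrt(1189); poles of order 3, moduli 11/10 + (1/30)*sqrt(1189) and -11/10 + (1/30)*sqrt(1189).
Branch term (-1/8)*log(1 - x/(-1/3)): its argument vanishes at x = -1/3, a logarithmic branch point, modulus 1/3.
The radius of convergence is the smallest modulus among the singular points: -11/10 + (1/30)*sqrt(1189).


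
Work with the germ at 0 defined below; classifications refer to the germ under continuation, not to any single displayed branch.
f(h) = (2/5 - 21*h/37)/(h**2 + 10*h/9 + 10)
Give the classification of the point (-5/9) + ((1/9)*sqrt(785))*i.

The denominator factor h**2 + 10*h/9 + 10 vanishes at (-5/9) + ((1/9)*sqrt(785))*i and appears to the power 1; the numerator there equals (397/555) - ((7/111)*sqrt(785))*i, nonzero, and no other factor vanishes.
Hence a pole whose order is the multiplicity, 1.

The point is a pole of order 1.


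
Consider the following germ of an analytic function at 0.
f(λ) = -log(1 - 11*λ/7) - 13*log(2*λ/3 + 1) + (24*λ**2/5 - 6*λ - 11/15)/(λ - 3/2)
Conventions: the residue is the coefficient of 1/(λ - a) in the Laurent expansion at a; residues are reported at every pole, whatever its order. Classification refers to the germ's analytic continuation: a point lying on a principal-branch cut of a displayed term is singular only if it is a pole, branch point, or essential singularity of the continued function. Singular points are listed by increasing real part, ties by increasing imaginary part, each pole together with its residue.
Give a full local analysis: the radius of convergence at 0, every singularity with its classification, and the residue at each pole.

Radius of convergence at 0: 7/11.
At -3/2: a logarithmic branch point.
At 7/11: a logarithmic branch point.
At 3/2: a pole of order 1; residue 16/15.

Denominator factor (λ - 3/2): pole of order 1 at 3/2, modulus 3/2.
Branch term (-13)*log(1 - λ/(-3/2)): its argument vanishes at λ = -3/2, a logarithmic branch point, modulus 3/2.
Branch term (-1)*log(1 - λ/(7/11)): its argument vanishes at λ = 7/11, a logarithmic branch point, modulus 7/11.
The radius of convergence is the smallest modulus among the singular points: 7/11.
The branch terms are analytic at 3/2 and contribute nothing to the residue; only the rational part matters.
At the order-1 pole 3/2 set g(λ) = (λ - (3/2))*(rational part) = 24*λ**2/5 - 6*λ - 11/15.
Simple pole: residue = g(a) at a = 3/2, which is 16/15.
List the singular points by increasing real part (a conjugate pair: the negative imaginary part first).


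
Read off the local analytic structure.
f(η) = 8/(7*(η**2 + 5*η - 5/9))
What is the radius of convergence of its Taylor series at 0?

The radius of convergence is -5/2 + (7/6)*sqrt(5).

Denominator factor (η**2 + 5*η - 5/9): discriminant 245/9, real irrational roots -5/2 + (7/6)*sqrt(5) and -5/2 - (7/6)*sqrt(5); poles of order 1, moduli -5/2 + (7/6)*sqrt(5) and 5/2 + (7/6)*sqrt(5).
The radius of convergence is the smallest modulus among the singular points: -5/2 + (7/6)*sqrt(5).


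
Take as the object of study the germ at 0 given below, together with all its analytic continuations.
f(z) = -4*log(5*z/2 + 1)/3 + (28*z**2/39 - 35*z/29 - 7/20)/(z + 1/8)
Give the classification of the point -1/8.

The point is a pole of order 1.

The denominator factor z + 1/8 vanishes at -1/8 and appears to the power 1; the numerator there equals -17003/90480, nonzero, and no other factor vanishes.
The branch terms are analytic at this point.
Hence a pole whose order is the multiplicity, 1.


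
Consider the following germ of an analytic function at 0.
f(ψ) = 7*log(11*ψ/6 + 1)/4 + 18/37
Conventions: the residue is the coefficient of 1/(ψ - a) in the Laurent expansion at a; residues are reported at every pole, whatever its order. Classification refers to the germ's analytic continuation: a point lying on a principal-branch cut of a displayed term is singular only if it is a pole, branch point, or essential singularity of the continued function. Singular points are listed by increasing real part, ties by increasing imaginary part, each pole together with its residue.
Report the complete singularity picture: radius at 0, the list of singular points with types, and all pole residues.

Branch term (7/4)*log(1 - ψ/(-6/11)): its argument vanishes at ψ = -6/11, a logarithmic branch point, modulus 6/11.
The radius of convergence is the smallest modulus among the singular points: 6/11.

Radius of convergence at 0: 6/11.
At -6/11: a logarithmic branch point.


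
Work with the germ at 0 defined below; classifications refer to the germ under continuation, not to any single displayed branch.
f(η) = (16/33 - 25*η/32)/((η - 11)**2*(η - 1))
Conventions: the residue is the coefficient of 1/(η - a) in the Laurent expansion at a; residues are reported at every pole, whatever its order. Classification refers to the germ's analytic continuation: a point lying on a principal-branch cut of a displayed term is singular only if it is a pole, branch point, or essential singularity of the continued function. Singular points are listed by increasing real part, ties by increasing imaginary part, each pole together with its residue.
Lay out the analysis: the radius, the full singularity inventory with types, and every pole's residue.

Radius of convergence at 0: 1.
At 1: a pole of order 1; residue -313/105600.
At 11: a pole of order 2; residue 313/105600.

Denominator factor (η - 11)^2: pole of order 2 at 11, modulus 11.
Denominator factor (η - 1): pole of order 1 at 1, modulus 1.
The radius of convergence is the smallest modulus among the singular points: 1.
At the order-1 pole 1 set g(η) = (η - (1))*f(η) = (16/33 - 25*η/32)/(η - 11)**2.
Simple pole: residue = g(a) at a = 1, which is -313/105600.
At the order-2 pole 11 set g(η) = (η - (11))^2*f(η) = (16/33 - 25*η/32)/(η - 1).
Order-2 pole: residue = g'(a); g'(11) = 313/105600, so the residue is 313/105600.
List the singular points by increasing real part (a conjugate pair: the negative imaginary part first).


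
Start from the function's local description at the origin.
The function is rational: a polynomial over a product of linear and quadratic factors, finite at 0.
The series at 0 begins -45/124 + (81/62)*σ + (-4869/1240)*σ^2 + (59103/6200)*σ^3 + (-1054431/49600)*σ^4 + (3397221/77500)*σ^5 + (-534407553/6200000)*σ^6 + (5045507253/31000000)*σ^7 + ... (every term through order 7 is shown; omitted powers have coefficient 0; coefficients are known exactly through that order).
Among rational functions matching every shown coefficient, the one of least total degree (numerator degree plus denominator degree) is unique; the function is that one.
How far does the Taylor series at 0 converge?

The radius of convergence is 2/3.

No rational of total degree below 6 reproduces all 8 coefficients; solving the [0/6] Pade equations on them gives f(σ) = -5/(31*(σ + 2/3)**2*(σ**2 - 3*σ/10 - 1)**2), whose expansion matches every shown term.
Denominator factor (σ + 2/3)^2: pole of order 2 at -2/3, modulus 2/3.
Denominator factor (σ**2 - 3*σ/10 - 1)^2: discriminant 409/100, real irrational roots 3/20 + (1/20)*sqrt(409) and 3/20 - (1/20)*sqrt(409); poles of order 2, moduli 3/20 + (1/20)*sqrt(409) and -3/20 + (1/20)*sqrt(409).
The radius of convergence is the smallest modulus among the singular points: 2/3.


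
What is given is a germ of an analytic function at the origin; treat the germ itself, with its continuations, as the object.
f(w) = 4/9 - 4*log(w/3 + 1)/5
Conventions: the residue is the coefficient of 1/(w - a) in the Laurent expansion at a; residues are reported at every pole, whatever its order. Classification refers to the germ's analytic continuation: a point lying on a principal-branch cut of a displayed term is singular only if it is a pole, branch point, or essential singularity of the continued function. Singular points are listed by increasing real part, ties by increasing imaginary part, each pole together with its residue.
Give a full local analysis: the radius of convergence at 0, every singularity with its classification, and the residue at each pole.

Branch term (-4/5)*log(1 - w/(-3)): its argument vanishes at w = -3, a logarithmic branch point, modulus 3.
The radius of convergence is the smallest modulus among the singular points: 3.

Radius of convergence at 0: 3.
At -3: a logarithmic branch point.


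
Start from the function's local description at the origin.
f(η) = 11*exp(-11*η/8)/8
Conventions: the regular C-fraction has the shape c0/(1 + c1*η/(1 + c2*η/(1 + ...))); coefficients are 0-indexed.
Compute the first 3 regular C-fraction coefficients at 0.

Taylor coefficients (expand at 0): a_0 = 11/8, a_1 = -121/64, a_2 = 1331/1024.
c0 = a_0 = 11/8. Peel one level at a time: if S = 1 + c*η/S' with S'(0) = 1, then c is the η-coefficient of S and S' = c*η/(S - 1).
S_1 = c0/f = 1 + (11/8)*η + (121/128)*η^2 + ...; c1 = 11/8.
S_2 = c1*η/(S_1 - 1) = 1 + (-11/16)*η + ...; c2 = -11/16.

The regular C-fraction coefficients are [11/8, 11/8, -11/16].


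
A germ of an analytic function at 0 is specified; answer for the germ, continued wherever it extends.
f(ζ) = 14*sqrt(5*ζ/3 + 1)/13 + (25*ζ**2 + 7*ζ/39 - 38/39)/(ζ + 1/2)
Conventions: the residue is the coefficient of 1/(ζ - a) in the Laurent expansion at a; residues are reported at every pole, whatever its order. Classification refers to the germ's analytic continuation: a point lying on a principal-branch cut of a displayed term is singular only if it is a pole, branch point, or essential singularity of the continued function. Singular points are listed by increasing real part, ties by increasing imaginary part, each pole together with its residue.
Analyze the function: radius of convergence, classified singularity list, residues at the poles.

Denominator factor (ζ + 1/2): pole of order 1 at -1/2, modulus 1/2.
Branch term (14/13)*sqrt(1 - ζ/(-3/5)): its argument vanishes at ζ = -3/5, a square-root branch point, modulus 3/5.
The radius of convergence is the smallest modulus among the singular points: 1/2.
The branch term is analytic at -1/2 and contributes nothing to the residue; only the rational part matters.
At the order-1 pole -1/2 set g(ζ) = (ζ - (-1/2))*(rational part) = 25*ζ**2 + 7*ζ/39 - 38/39.
Simple pole: residue = g(a) at a = -1/2, which is 809/156.
List the singular points by increasing real part (a conjugate pair: the negative imaginary part first).

Radius of convergence at 0: 1/2.
At -3/5: an algebraic (square-root) branch point.
At -1/2: a pole of order 1; residue 809/156.


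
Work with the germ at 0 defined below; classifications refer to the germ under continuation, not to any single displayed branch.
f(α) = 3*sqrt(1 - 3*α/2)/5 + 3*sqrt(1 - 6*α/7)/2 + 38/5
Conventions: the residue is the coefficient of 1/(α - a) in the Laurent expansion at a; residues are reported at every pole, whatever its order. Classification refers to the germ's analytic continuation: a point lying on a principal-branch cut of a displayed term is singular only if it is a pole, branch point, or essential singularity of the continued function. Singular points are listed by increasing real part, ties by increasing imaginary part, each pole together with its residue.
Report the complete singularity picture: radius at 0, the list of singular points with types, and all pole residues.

Radius of convergence at 0: 2/3.
At 2/3: an algebraic (square-root) branch point.
At 7/6: an algebraic (square-root) branch point.

Branch term (3/2)*sqrt(1 - α/(7/6)): its argument vanishes at α = 7/6, a square-root branch point, modulus 7/6.
Branch term (3/5)*sqrt(1 - α/(2/3)): its argument vanishes at α = 2/3, a square-root branch point, modulus 2/3.
The radius of convergence is the smallest modulus among the singular points: 2/3.
List the singular points by increasing real part (a conjugate pair: the negative imaginary part first).


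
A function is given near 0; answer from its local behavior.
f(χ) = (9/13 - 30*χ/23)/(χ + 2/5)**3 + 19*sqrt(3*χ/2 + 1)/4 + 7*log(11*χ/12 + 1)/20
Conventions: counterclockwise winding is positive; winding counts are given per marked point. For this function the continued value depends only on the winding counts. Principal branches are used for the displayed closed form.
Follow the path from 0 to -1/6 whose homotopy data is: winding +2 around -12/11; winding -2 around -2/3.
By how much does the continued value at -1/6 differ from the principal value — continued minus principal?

The rational part is single-valued and drops out of the difference; each branch term changes only by its own monodromy.
(7/20)*log(1 - χ/(-12/11)): each positive loop around -12/11 adds 2*pi*i to the log, so winding +2 contributes (7/20)*(2)*2*pi*i = (7/5)*pi*i.
(19/4)*sqrt(1 - χ/(-2/3)): winding -2 is even, the square root returns to the same sheet, contribution 0.
Summing the contributions at χ = -1/6 gives (7/5)*pi*i.

Continued minus principal equals (7/5)*pi*i.
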